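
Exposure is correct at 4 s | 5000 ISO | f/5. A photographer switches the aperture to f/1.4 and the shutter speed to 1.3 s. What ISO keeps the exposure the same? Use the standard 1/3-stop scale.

ISO 1250

Aperture: f/5 → f/4.5 → f/4 → f/3.5 → f/3.2 → f/2.8 → f/2.5 → f/2.2 → f/2 → f/1.8 → f/1.6 → f/1.4 — 3 2/3 stops wider (brighter).
Shutter speed: 4 → 3.2 → 2.5 → 2 → 1.6 → 1.3 — 1 2/3 stops shorter (darker).
Net change so far: 2 stops brighter. Offset with the ISO: 5000 → 4000 → 3200 → 2500 → 2000 → 1600 → 1250.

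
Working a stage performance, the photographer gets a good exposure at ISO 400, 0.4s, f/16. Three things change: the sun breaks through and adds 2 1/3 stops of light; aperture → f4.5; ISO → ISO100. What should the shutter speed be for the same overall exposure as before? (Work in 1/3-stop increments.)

1/40s

Scene light: 2 1/3 stops brighter.
Aperture: f/16 → f/14 → f/13 → f/11 → f/10 → f/9 → f/8 → f/7.1 → f/6.3 → f/5.6 → f/5 → f/4.5 — 3 2/3 stops larger aperture (brighter).
ISO: 400 → 320 → 250 → 200 → 160 → 125 → 100 — 2 stops dropped (darker).
Net so far: 4 stops brighter. Shutter speed: 0.4 → 0.3 → 1/4 → 1/5 → 1/6 → 1/8 → 1/10 → 1/13 → 1/15 → 1/20 → 1/25 → 1/30 → 1/40.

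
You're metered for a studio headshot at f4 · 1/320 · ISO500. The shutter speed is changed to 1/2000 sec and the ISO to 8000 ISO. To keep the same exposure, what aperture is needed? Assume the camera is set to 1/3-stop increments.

Shutter speed: 1/320 → 1/400 → 1/500 → 1/640 → 1/800 → 1/1000 → 1/1250 → 1/1600 → 1/2000 — 2 2/3 stops faster (darker).
ISO: 500 → 640 → 800 → 1000 → 1250 → 1600 → 2000 → 2500 → 3200 → 4000 → 5000 → 6400 → 8000 — 4 stops raised (brighter).
Net change so far: 1 1/3 stops brighter. Offset with the aperture: f/4 → f/4.5 → f/5 → f/5.6 → f/6.3.

f/6.3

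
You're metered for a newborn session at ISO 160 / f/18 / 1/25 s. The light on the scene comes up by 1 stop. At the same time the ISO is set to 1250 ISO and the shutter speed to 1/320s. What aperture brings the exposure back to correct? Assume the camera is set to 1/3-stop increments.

Scene light: 1 stop brighter.
ISO: 160 → 200 → 250 → 320 → 400 → 500 → 640 → 800 → 1000 → 1250 — 3 stops higher (brighter).
Shutter speed: 1/25 → 1/30 → 1/40 → 1/50 → 1/60 → 1/80 → 1/100 → 1/125 → 1/160 → 1/200 → 1/250 → 1/320 — 3 2/3 stops faster (darker).
Net so far: 1/3 stop brighter. Aperture: f/18 → f/20.

f/20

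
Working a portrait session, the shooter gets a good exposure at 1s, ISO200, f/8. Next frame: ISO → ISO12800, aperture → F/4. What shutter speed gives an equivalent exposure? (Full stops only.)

1/250s

ISO: 200 → 400 → 800 → 1600 → 3200 → 6400 → 12800 — 6 stops raised (brighter).
Aperture: f/8 → f/5.6 → f/4 — 2 stops wider (brighter).
Net change so far: 8 stops brighter. Offset with the shutter speed: 1 → 1/2 → 1/4 → 1/8 → 1/15 → 1/30 → 1/60 → 1/125 → 1/250.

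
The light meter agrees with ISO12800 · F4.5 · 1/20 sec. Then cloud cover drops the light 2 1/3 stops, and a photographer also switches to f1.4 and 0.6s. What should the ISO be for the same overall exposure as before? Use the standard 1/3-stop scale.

Scene light: 2 1/3 stops darker.
Aperture: f/4.5 → f/4 → f/3.5 → f/3.2 → f/2.8 → f/2.5 → f/2.2 → f/2 → f/1.8 → f/1.6 → f/1.4 — 3 1/3 stops larger aperture (brighter).
Shutter speed: 1/20 → 1/15 → 1/13 → 1/10 → 1/8 → 1/6 → 1/5 → 1/4 → 0.3 → 0.4 → 0.5 → 0.6 — 3 2/3 stops slower (brighter).
Net so far: 4 2/3 stops brighter. ISO: 12800 → 10000 → 8000 → 6400 → 5000 → 4000 → 3200 → 2500 → 2000 → 1600 → 1250 → 1000 → 800 → 640 → 500.

ISO 500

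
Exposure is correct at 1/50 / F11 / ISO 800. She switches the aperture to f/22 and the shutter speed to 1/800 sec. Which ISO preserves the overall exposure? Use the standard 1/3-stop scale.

Aperture: f/11 → f/13 → f/14 → f/16 → f/18 → f/20 → f/22 — 2 stops narrower (darker).
Shutter speed: 1/50 → 1/60 → 1/80 → 1/100 → 1/125 → 1/160 → 1/200 → 1/250 → 1/320 → 1/400 → 1/500 → 1/640 → 1/800 — 4 stops shorter (darker).
Net change so far: 6 stops darker. Offset with the ISO: 800 → 1000 → 1250 → 1600 → 2000 → 2500 → 3200 → 4000 → 5000 → 6400 → 8000 → 10000 → 12800 → 16000 → 20000 → 25600 → 32000 → 40000 → 51200.

ISO 51200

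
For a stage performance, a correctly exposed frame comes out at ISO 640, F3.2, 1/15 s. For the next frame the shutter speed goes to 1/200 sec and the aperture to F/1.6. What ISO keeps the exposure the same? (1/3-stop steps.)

ISO 2000

Shutter speed: 1/15 → 1/20 → 1/25 → 1/30 → 1/40 → 1/50 → 1/60 → 1/80 → 1/100 → 1/125 → 1/160 → 1/200 — 3 2/3 stops faster (darker).
Aperture: f/3.2 → f/2.8 → f/2.5 → f/2.2 → f/2 → f/1.8 → f/1.6 — 2 stops larger aperture (brighter).
Net change so far: 1 2/3 stops darker. Offset with the ISO: 640 → 800 → 1000 → 1250 → 1600 → 2000.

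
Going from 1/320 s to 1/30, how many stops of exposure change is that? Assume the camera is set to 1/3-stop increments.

3 1/3 stops

1/320 → 1/250 → 1/200 → 1/160 → 1/125 → 1/100 → 1/80 → 1/60 → 1/50 → 1/40 → 1/30 — count the steps: 10 third-stops = 3 1/3 stops.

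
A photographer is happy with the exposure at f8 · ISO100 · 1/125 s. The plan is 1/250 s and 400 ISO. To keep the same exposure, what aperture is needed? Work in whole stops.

f/11

Shutter speed: 1/125 → 1/250 — 1 stop faster (darker).
ISO: 100 → 200 → 400 — 2 stops raised (brighter).
Net change so far: 1 stop brighter. Offset with the aperture: f/8 → f/11.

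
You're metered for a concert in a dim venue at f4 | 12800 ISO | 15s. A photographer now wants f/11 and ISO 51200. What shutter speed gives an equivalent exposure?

Aperture: f/4 → f/5.6 → f/8 → f/11 — 3 stops narrower (darker).
ISO: 12800 → 25600 → 51200 — 2 stops raised (brighter).
Net change so far: 1 stop darker. Offset with the shutter speed: 15 → 30.

30 s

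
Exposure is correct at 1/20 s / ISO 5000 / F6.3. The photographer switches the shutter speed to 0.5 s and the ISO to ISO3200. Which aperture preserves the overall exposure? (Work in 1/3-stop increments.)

f/16

Shutter speed: 1/20 → 1/15 → 1/13 → 1/10 → 1/8 → 1/6 → 1/5 → 1/4 → 0.3 → 0.4 → 0.5 — 3 1/3 stops slower (brighter).
ISO: 5000 → 4000 → 3200 — 2/3 stop lower (darker).
Net change so far: 2 2/3 stops brighter. Offset with the aperture: f/6.3 → f/7.1 → f/8 → f/9 → f/10 → f/11 → f/13 → f/14 → f/16.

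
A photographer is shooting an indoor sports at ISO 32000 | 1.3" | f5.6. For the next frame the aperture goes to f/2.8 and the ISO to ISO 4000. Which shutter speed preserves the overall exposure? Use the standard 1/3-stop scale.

2.5 s

Aperture: f/5.6 → f/5 → f/4.5 → f/4 → f/3.5 → f/3.2 → f/2.8 — 2 stops opened up (brighter).
ISO: 32000 → 25600 → 20000 → 16000 → 12800 → 10000 → 8000 → 6400 → 5000 → 4000 — 3 stops lower (darker).
Net change so far: 1 stop darker. Offset with the shutter speed: 1.3 → 1.6 → 2 → 2.5.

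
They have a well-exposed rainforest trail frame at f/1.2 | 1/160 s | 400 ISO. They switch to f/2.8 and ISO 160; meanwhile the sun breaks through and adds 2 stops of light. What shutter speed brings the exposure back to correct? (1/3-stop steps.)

Scene light: 2 stops brighter.
Aperture: f/1.2 → f/1.4 → f/1.6 → f/1.8 → f/2 → f/2.2 → f/2.5 → f/2.8 — 2 1/3 stops narrower (darker).
ISO: 400 → 320 → 250 → 200 → 160 — 1 1/3 stops lower (darker).
Net so far: 1 2/3 stops darker. Shutter speed: 1/160 → 1/125 → 1/100 → 1/80 → 1/60 → 1/50.

1/50s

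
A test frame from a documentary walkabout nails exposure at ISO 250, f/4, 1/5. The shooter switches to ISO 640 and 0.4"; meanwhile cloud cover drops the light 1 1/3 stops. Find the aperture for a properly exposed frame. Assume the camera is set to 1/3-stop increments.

f/5.6

Scene light: 1 1/3 stops darker.
ISO: 250 → 320 → 400 → 500 → 640 — 1 1/3 stops higher (brighter).
Shutter speed: 1/5 → 1/4 → 0.3 → 0.4 — 1 stop longer (brighter).
Net so far: 1 stop brighter. Aperture: f/4 → f/4.5 → f/5 → f/5.6.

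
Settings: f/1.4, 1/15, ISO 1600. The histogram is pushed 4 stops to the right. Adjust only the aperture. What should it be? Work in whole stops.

f/5.6

Overexposed by 4 stops → need 4 stops darker.
Aperture: f/1.4 → f/2 → f/2.8 → f/4 → f/5.6.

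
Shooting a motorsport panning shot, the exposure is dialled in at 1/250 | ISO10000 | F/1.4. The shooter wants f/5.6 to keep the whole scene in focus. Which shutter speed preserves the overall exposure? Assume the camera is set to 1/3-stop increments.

Aperture: f/1.4 → f/1.6 → f/1.8 → f/2 → f/2.2 → f/2.5 → f/2.8 → f/3.2 → f/3.5 → f/4 → f/4.5 → f/5 → f/5.6 — 4 stops narrower (darker).
Need 4 stops brighter from the shutter speed: 1/250 → 1/200 → 1/160 → 1/125 → 1/100 → 1/80 → 1/60 → 1/50 → 1/40 → 1/30 → 1/25 → 1/20 → 1/15.

1/15s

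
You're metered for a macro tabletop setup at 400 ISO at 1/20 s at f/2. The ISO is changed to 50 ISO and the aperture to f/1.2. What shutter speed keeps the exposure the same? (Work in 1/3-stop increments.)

ISO: 400 → 320 → 250 → 200 → 160 → 125 → 100 → 80 → 64 → 50 — 3 stops lower (darker).
Aperture: f/2 → f/1.8 → f/1.6 → f/1.4 → f/1.2 — 1 1/3 stops larger aperture (brighter).
Net change so far: 1 2/3 stops darker. Offset with the shutter speed: 1/20 → 1/15 → 1/13 → 1/10 → 1/8 → 1/6.

1/6s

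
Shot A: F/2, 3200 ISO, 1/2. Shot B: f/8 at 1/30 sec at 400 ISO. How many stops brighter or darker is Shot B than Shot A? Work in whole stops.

11 stops darker

Aperture: f/2 → f/2.8 → f/4 → f/5.6 → f/8 — 4 stops smaller aperture (darker).
Shutter speed: 1/2 → 1/4 → 1/8 → 1/15 → 1/30 — 4 stops faster (darker).
ISO: 3200 → 1600 → 800 → 400 — 3 stops lower (darker).
Net: −4 −4 −3 = −11 stops.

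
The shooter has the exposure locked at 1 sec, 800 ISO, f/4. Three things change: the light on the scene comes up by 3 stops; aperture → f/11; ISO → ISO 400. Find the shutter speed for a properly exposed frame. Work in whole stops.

2 s

Scene light: 3 stops brighter.
Aperture: f/4 → f/5.6 → f/8 → f/11 — 3 stops smaller aperture (darker).
ISO: 800 → 400 — 1 stop dropped (darker).
Net so far: 1 stop darker. Shutter speed: 1 → 2.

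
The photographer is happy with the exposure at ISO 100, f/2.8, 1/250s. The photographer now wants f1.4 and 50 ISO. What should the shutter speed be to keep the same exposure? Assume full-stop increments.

1/500s

Aperture: f/2.8 → f/2 → f/1.4 — 2 stops opened up (brighter).
ISO: 100 → 50 — 1 stop lower (darker).
Net change so far: 1 stop brighter. Offset with the shutter speed: 1/250 → 1/500.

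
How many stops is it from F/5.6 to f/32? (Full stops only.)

f/5.6 → f/8 → f/11 → f/16 → f/22 → f/32 — count the steps: 5 stops.

5 stops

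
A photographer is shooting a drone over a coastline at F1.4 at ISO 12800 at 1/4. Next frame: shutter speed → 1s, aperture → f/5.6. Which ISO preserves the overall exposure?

ISO 51200

Shutter speed: 1/4 → 1/2 → 1 — 2 stops slower (brighter).
Aperture: f/1.4 → f/2 → f/2.8 → f/4 → f/5.6 — 4 stops narrower (darker).
Net change so far: 2 stops darker. Offset with the ISO: 12800 → 25600 → 51200.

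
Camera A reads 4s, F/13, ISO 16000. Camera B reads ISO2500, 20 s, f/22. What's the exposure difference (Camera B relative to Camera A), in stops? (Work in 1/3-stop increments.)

2 stops darker

Aperture: f/13 → f/14 → f/16 → f/18 → f/20 → f/22 — 1 2/3 stops narrower (darker).
Shutter speed: 4 → 5 → 6 → 8 → 10 → 13 → 15 → 20 — 2 1/3 stops longer (brighter).
ISO: 16000 → 12800 → 10000 → 8000 → 6400 → 5000 → 4000 → 3200 → 2500 — 2 2/3 stops lower (darker).
Net: −1 2/3 +2 1/3 −2 2/3 = −2 stops.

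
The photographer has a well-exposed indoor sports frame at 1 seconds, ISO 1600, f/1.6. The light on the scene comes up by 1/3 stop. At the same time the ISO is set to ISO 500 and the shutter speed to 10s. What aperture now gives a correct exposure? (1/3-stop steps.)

f/3.2

Scene light: 1/3 stop brighter.
ISO: 1600 → 1250 → 1000 → 800 → 640 → 500 — 1 2/3 stops dropped (darker).
Shutter speed: 1 → 1.3 → 1.6 → 2 → 2.5 → 3.2 → 4 → 5 → 6 → 8 → 10 — 3 1/3 stops longer (brighter).
Net so far: 2 stops brighter. Aperture: f/1.6 → f/1.8 → f/2 → f/2.2 → f/2.5 → f/2.8 → f/3.2.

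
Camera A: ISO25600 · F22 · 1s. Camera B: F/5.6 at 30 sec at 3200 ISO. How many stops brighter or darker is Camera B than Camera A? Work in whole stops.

Aperture: f/22 → f/16 → f/11 → f/8 → f/5.6 — 4 stops wider (brighter).
Shutter speed: 1 → 2 → 4 → 8 → 15 → 30 — 5 stops slower (brighter).
ISO: 25600 → 12800 → 6400 → 3200 — 3 stops lower (darker).
Net: +4 +5 −3 = +6 stops.

6 stops brighter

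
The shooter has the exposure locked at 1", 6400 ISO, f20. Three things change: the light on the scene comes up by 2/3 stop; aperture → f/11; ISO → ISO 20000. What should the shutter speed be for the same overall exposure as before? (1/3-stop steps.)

1/15s

Scene light: 2/3 stop brighter.
Aperture: f/20 → f/18 → f/16 → f/14 → f/13 → f/11 — 1 2/3 stops larger aperture (brighter).
ISO: 6400 → 8000 → 10000 → 12800 → 16000 → 20000 — 1 2/3 stops higher (brighter).
Net so far: 4 stops brighter. Shutter speed: 1 → 0.8 → 0.6 → 0.5 → 0.4 → 0.3 → 1/4 → 1/5 → 1/6 → 1/8 → 1/10 → 1/13 → 1/15.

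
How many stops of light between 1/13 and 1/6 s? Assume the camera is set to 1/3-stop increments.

1/13 → 1/10 → 1/8 → 1/6 — count the steps: 3 third-stops = 1 stop.

1 stop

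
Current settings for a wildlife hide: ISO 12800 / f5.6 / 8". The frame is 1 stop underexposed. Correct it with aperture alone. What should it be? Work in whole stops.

Underexposed by 1 stop → need 1 stop brighter.
Aperture: f/5.6 → f/4.

f/4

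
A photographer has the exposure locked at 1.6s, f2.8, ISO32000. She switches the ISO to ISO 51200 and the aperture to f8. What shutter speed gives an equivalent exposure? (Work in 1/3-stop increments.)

ISO: 32000 → 40000 → 51200 — 2/3 stop raised (brighter).
Aperture: f/2.8 → f/3.2 → f/3.5 → f/4 → f/4.5 → f/5 → f/5.6 → f/6.3 → f/7.1 → f/8 — 3 stops narrower (darker).
Net change so far: 2 1/3 stops darker. Offset with the shutter speed: 1.6 → 2 → 2.5 → 3.2 → 4 → 5 → 6 → 8.

8 s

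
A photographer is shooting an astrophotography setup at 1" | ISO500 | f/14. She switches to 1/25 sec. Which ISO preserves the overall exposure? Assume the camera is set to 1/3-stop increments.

ISO 12800

Shutter speed: 1 → 0.8 → 0.6 → 0.5 → 0.4 → 0.3 → 1/4 → 1/5 → 1/6 → 1/8 → 1/10 → 1/13 → 1/15 → 1/20 → 1/25 — 4 2/3 stops shorter (darker).
Need 4 2/3 stops brighter from the ISO: 500 → 640 → 800 → 1000 → 1250 → 1600 → 2000 → 2500 → 3200 → 4000 → 5000 → 6400 → 8000 → 10000 → 12800.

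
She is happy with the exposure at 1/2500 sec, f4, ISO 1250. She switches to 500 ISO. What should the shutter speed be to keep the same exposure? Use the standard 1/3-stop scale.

1/1000s

ISO: 1250 → 1000 → 800 → 640 → 500 — 1 1/3 stops lower (darker).
Need 1 1/3 stops brighter from the shutter speed: 1/2500 → 1/2000 → 1/1600 → 1/1250 → 1/1000.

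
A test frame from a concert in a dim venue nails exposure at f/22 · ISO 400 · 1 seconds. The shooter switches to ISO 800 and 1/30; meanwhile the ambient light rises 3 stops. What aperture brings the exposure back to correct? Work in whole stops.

Scene light: 3 stops brighter.
ISO: 400 → 800 — 1 stop raised (brighter).
Shutter speed: 1 → 1/2 → 1/4 → 1/8 → 1/15 → 1/30 — 5 stops faster (darker).
Net so far: 1 stop darker. Aperture: f/22 → f/16.

f/16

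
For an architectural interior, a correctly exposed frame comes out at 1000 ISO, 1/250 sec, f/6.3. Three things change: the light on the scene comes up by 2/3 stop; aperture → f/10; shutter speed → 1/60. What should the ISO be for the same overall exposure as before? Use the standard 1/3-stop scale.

Scene light: 2/3 stop brighter.
Aperture: f/6.3 → f/7.1 → f/8 → f/9 → f/10 — 1 1/3 stops narrower (darker).
Shutter speed: 1/250 → 1/200 → 1/160 → 1/125 → 1/100 → 1/80 → 1/60 — 2 stops slower (brighter).
Net so far: 1 1/3 stops brighter. ISO: 1000 → 800 → 640 → 500 → 400.

ISO 400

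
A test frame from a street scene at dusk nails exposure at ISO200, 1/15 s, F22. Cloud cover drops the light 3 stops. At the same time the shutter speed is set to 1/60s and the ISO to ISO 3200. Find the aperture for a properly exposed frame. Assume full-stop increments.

f/16

Scene light: 3 stops darker.
Shutter speed: 1/15 → 1/30 → 1/60 — 2 stops faster (darker).
ISO: 200 → 400 → 800 → 1600 → 3200 — 4 stops raised (brighter).
Net so far: 1 stop darker. Aperture: f/22 → f/16.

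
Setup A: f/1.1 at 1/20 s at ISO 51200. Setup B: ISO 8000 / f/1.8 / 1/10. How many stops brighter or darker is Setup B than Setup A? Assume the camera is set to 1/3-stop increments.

3 stops darker

Aperture: f/1.1 → f/1.2 → f/1.4 → f/1.6 → f/1.8 — 1 1/3 stops narrower (darker).
Shutter speed: 1/20 → 1/15 → 1/13 → 1/10 — 1 stop slower (brighter).
ISO: 51200 → 40000 → 32000 → 25600 → 20000 → 16000 → 12800 → 10000 → 8000 — 2 2/3 stops dropped (darker).
Net: −1 1/3 +1 −2 2/3 = −3 stops.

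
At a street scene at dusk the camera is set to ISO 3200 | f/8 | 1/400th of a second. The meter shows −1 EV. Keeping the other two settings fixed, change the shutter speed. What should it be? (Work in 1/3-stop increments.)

1/200s

Underexposed by 1 stop → need 1 stop brighter.
Shutter speed: 1/400 → 1/320 → 1/250 → 1/200.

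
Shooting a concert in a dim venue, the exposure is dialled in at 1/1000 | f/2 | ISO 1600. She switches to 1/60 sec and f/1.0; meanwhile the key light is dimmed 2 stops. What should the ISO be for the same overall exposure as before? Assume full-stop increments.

ISO 100

Scene light: 2 stops darker.
Shutter speed: 1/1000 → 1/500 → 1/250 → 1/125 → 1/60 — 4 stops slower (brighter).
Aperture: f/2 → f/1.4 → f/1.0 — 2 stops opened up (brighter).
Net so far: 4 stops brighter. ISO: 1600 → 800 → 400 → 200 → 100.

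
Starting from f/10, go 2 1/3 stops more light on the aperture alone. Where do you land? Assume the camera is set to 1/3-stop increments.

Aperture: f/10 → f/9 → f/8 → f/7.1 → f/6.3 → f/5.6 → f/5 → f/4.5 — 2 1/3 stops larger aperture (brighter).

f/4.5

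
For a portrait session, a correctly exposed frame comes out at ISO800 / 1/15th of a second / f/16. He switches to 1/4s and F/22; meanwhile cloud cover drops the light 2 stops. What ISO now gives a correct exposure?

Scene light: 2 stops darker.
Shutter speed: 1/15 → 1/8 → 1/4 — 2 stops longer (brighter).
Aperture: f/16 → f/22 — 1 stop narrower (darker).
Net so far: 1 stop darker. ISO: 800 → 1600.

ISO 1600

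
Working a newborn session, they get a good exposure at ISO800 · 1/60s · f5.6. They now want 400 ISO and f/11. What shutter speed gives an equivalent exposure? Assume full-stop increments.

ISO: 800 → 400 — 1 stop lower (darker).
Aperture: f/5.6 → f/8 → f/11 — 2 stops smaller aperture (darker).
Net change so far: 3 stops darker. Offset with the shutter speed: 1/60 → 1/30 → 1/15 → 1/8.

1/8s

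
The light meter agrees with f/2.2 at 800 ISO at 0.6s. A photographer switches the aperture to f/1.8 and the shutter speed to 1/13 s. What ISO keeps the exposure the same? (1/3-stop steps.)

Aperture: f/2.2 → f/2 → f/1.8 — 2/3 stop opened up (brighter).
Shutter speed: 0.6 → 0.5 → 0.4 → 0.3 → 1/4 → 1/5 → 1/6 → 1/8 → 1/10 → 1/13 — 3 stops faster (darker).
Net change so far: 2 1/3 stops darker. Offset with the ISO: 800 → 1000 → 1250 → 1600 → 2000 → 2500 → 3200 → 4000.

ISO 4000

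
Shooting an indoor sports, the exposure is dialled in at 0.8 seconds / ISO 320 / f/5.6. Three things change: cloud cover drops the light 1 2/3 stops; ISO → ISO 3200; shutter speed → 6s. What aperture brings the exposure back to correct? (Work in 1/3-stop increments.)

Scene light: 1 2/3 stops darker.
ISO: 320 → 400 → 500 → 640 → 800 → 1000 → 1250 → 1600 → 2000 → 2500 → 3200 — 3 1/3 stops raised (brighter).
Shutter speed: 0.8 → 1 → 1.3 → 1.6 → 2 → 2.5 → 3.2 → 4 → 5 → 6 — 3 stops slower (brighter).
Net so far: 4 2/3 stops brighter. Aperture: f/5.6 → f/6.3 → f/7.1 → f/8 → f/9 → f/10 → f/11 → f/13 → f/14 → f/16 → f/18 → f/20 → f/22 → f/25 → f/29.

f/29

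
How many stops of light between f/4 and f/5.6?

f/4 → f/5.6 — count the steps: 1 stop.

1 stop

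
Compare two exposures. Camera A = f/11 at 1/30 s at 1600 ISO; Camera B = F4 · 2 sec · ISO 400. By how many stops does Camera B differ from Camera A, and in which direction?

Aperture: f/11 → f/8 → f/5.6 → f/4 — 3 stops wider (brighter).
Shutter speed: 1/30 → 1/15 → 1/8 → 1/4 → 1/2 → 1 → 2 — 6 stops slower (brighter).
ISO: 1600 → 800 → 400 — 2 stops lower (darker).
Net: +3 +6 −2 = +7 stops.

7 stops brighter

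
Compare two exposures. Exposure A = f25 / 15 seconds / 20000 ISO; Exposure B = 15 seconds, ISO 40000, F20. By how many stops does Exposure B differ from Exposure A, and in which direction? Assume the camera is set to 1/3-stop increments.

1 2/3 stops brighter

Aperture: f/25 → f/22 → f/20 — 2/3 stop opened up (brighter).
Shutter speed: unchanged.
ISO: 20000 → 25600 → 32000 → 40000 — 1 stop higher (brighter).
Net: +2/3 +1 = +1 2/3 stops.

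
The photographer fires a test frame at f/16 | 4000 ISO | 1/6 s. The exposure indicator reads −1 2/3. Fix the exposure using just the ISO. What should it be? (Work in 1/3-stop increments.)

Underexposed by 1 2/3 stops → need 1 2/3 stops brighter.
ISO: 4000 → 5000 → 6400 → 8000 → 10000 → 12800.

ISO 12800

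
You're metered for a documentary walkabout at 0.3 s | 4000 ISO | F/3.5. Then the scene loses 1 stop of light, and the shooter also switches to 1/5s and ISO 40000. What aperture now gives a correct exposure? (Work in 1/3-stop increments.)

f/6.3

Scene light: 1 stop darker.
Shutter speed: 0.3 → 1/4 → 1/5 — 2/3 stop shorter (darker).
ISO: 4000 → 5000 → 6400 → 8000 → 10000 → 12800 → 16000 → 20000 → 25600 → 32000 → 40000 — 3 1/3 stops raised (brighter).
Net so far: 1 2/3 stops brighter. Aperture: f/3.5 → f/4 → f/4.5 → f/5 → f/5.6 → f/6.3.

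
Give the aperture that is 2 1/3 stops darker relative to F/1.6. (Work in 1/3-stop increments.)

Aperture: f/1.6 → f/1.8 → f/2 → f/2.2 → f/2.5 → f/2.8 → f/3.2 → f/3.5 — 2 1/3 stops narrower (darker).

f/3.5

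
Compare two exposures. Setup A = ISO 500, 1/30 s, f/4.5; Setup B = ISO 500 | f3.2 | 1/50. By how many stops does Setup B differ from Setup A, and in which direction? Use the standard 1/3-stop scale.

Aperture: f/4.5 → f/4 → f/3.5 → f/3.2 — 1 stop wider (brighter).
Shutter speed: 1/30 → 1/40 → 1/50 — 2/3 stop faster (darker).
ISO: unchanged.
Net: +1 −2/3 = +1/3 stops.

1/3 stop brighter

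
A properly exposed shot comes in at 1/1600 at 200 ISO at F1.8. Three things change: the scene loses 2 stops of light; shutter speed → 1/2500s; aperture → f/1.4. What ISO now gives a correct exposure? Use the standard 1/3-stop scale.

Scene light: 2 stops darker.
Shutter speed: 1/1600 → 1/2000 → 1/2500 — 2/3 stop shorter (darker).
Aperture: f/1.8 → f/1.6 → f/1.4 — 2/3 stop wider (brighter).
Net so far: 2 stops darker. ISO: 200 → 250 → 320 → 400 → 500 → 640 → 800.

ISO 800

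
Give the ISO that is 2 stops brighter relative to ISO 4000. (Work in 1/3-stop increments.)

ISO: 4000 → 5000 → 6400 → 8000 → 10000 → 12800 → 16000 — 2 stops raised (brighter).

ISO 16000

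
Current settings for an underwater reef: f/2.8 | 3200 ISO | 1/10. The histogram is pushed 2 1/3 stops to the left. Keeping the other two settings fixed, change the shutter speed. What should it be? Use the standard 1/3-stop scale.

0.5 s

Underexposed by 2 1/3 stops → need 2 1/3 stops brighter.
Shutter speed: 1/10 → 1/8 → 1/6 → 1/5 → 1/4 → 0.3 → 0.4 → 0.5.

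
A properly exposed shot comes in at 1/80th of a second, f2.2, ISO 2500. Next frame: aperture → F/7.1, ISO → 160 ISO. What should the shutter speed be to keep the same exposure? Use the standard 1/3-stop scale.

2 s

Aperture: f/2.2 → f/2.5 → f/2.8 → f/3.2 → f/3.5 → f/4 → f/4.5 → f/5 → f/5.6 → f/6.3 → f/7.1 — 3 1/3 stops smaller aperture (darker).
ISO: 2500 → 2000 → 1600 → 1250 → 1000 → 800 → 640 → 500 → 400 → 320 → 250 → 200 → 160 — 4 stops dropped (darker).
Net change so far: 7 1/3 stops darker. Offset with the shutter speed: 1/80 → 1/60 → 1/50 → 1/40 → 1/30 → 1/25 → 1/20 → 1/15 → 1/13 → 1/10 → 1/8 → 1/6 → 1/5 → 1/4 → 0.3 → 0.4 → 0.5 → 0.6 → 0.8 → 1 → 1.3 → 1.6 → 2.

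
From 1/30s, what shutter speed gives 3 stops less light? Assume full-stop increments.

Shutter speed: 1/30 → 1/60 → 1/125 → 1/250 — 3 stops faster (darker).

1/250s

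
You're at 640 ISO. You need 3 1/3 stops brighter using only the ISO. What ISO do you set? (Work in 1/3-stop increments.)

ISO: 640 → 800 → 1000 → 1250 → 1600 → 2000 → 2500 → 3200 → 4000 → 5000 → 6400 — 3 1/3 stops raised (brighter).

ISO 6400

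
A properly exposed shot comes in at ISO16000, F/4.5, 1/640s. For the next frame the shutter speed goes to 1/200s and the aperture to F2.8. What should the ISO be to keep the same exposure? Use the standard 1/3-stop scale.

Shutter speed: 1/640 → 1/500 → 1/400 → 1/320 → 1/250 → 1/200 — 1 2/3 stops longer (brighter).
Aperture: f/4.5 → f/4 → f/3.5 → f/3.2 → f/2.8 — 1 1/3 stops larger aperture (brighter).
Net change so far: 3 stops brighter. Offset with the ISO: 16000 → 12800 → 10000 → 8000 → 6400 → 5000 → 4000 → 3200 → 2500 → 2000.

ISO 2000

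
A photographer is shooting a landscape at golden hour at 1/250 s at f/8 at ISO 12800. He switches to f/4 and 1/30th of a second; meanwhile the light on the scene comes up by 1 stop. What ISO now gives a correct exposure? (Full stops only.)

ISO 200

Scene light: 1 stop brighter.
Aperture: f/8 → f/5.6 → f/4 — 2 stops opened up (brighter).
Shutter speed: 1/250 → 1/125 → 1/60 → 1/30 — 3 stops longer (brighter).
Net so far: 6 stops brighter. ISO: 12800 → 6400 → 3200 → 1600 → 800 → 400 → 200.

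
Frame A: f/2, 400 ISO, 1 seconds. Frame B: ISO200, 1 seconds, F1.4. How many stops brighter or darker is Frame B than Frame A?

same exposure (0 stops)

Aperture: f/2 → f/1.4 — 1 stop opened up (brighter).
Shutter speed: unchanged.
ISO: 400 → 200 — 1 stop dropped (darker).
Net: +1 −1 = 0 stops.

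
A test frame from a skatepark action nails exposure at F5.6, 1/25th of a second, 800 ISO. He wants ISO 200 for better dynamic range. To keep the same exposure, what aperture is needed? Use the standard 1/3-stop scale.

f/2.8

ISO: 800 → 640 → 500 → 400 → 320 → 250 → 200 — 2 stops dropped (darker).
Need 2 stops brighter from the aperture: f/5.6 → f/5 → f/4.5 → f/4 → f/3.5 → f/3.2 → f/2.8.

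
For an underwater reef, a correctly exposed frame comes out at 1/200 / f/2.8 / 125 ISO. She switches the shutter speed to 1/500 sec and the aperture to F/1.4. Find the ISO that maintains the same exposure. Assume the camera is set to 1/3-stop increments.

Shutter speed: 1/200 → 1/250 → 1/320 → 1/400 → 1/500 — 1 1/3 stops faster (darker).
Aperture: f/2.8 → f/2.5 → f/2.2 → f/2 → f/1.8 → f/1.6 → f/1.4 — 2 stops opened up (brighter).
Net change so far: 2/3 stop brighter. Offset with the ISO: 125 → 100 → 80.

ISO 80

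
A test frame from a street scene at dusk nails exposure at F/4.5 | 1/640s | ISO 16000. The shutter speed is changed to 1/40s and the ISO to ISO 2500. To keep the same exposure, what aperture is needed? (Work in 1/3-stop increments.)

Shutter speed: 1/640 → 1/500 → 1/400 → 1/320 → 1/250 → 1/200 → 1/160 → 1/125 → 1/100 → 1/80 → 1/60 → 1/50 → 1/40 — 4 stops longer (brighter).
ISO: 16000 → 12800 → 10000 → 8000 → 6400 → 5000 → 4000 → 3200 → 2500 — 2 2/3 stops dropped (darker).
Net change so far: 1 1/3 stops brighter. Offset with the aperture: f/4.5 → f/5 → f/5.6 → f/6.3 → f/7.1.

f/7.1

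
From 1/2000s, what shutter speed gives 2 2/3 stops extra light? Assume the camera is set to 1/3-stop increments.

1/320s

Shutter speed: 1/2000 → 1/1600 → 1/1250 → 1/1000 → 1/800 → 1/640 → 1/500 → 1/400 → 1/320 — 2 2/3 stops longer (brighter).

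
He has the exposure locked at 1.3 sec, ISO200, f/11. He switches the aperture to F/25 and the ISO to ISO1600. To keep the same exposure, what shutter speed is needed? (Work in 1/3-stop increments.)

0.8 s

Aperture: f/11 → f/13 → f/14 → f/16 → f/18 → f/20 → f/22 → f/25 — 2 1/3 stops narrower (darker).
ISO: 200 → 250 → 320 → 400 → 500 → 640 → 800 → 1000 → 1250 → 1600 — 3 stops raised (brighter).
Net change so far: 2/3 stop brighter. Offset with the shutter speed: 1.3 → 1 → 0.8.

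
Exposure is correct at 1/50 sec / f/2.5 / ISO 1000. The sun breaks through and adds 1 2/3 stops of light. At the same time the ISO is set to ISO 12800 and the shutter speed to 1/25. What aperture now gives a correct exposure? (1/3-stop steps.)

Scene light: 1 2/3 stops brighter.
ISO: 1000 → 1250 → 1600 → 2000 → 2500 → 3200 → 4000 → 5000 → 6400 → 8000 → 10000 → 12800 — 3 2/3 stops higher (brighter).
Shutter speed: 1/50 → 1/40 → 1/30 → 1/25 — 1 stop slower (brighter).
Net so far: 6 1/3 stops brighter. Aperture: f/2.5 → f/2.8 → f/3.2 → f/3.5 → f/4 → f/4.5 → f/5 → f/5.6 → f/6.3 → f/7.1 → f/8 → f/9 → f/10 → f/11 → f/13 → f/14 → f/16 → f/18 → f/20 → f/22.

f/22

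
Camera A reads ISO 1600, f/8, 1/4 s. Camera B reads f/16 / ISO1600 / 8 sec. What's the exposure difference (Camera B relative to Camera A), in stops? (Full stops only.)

Aperture: f/8 → f/11 → f/16 — 2 stops smaller aperture (darker).
Shutter speed: 1/4 → 1/2 → 1 → 2 → 4 → 8 — 5 stops slower (brighter).
ISO: unchanged.
Net: −2 +5 = +3 stops.

3 stops brighter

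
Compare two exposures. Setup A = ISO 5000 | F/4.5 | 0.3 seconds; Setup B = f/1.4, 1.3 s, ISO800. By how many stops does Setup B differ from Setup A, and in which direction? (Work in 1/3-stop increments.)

Aperture: f/4.5 → f/4 → f/3.5 → f/3.2 → f/2.8 → f/2.5 → f/2.2 → f/2 → f/1.8 → f/1.6 → f/1.4 — 3 1/3 stops opened up (brighter).
Shutter speed: 0.3 → 0.4 → 0.5 → 0.6 → 0.8 → 1 → 1.3 — 2 stops longer (brighter).
ISO: 5000 → 4000 → 3200 → 2500 → 2000 → 1600 → 1250 → 1000 → 800 — 2 2/3 stops lower (darker).
Net: +3 1/3 +2 −2 2/3 = +2 2/3 stops.

2 2/3 stops brighter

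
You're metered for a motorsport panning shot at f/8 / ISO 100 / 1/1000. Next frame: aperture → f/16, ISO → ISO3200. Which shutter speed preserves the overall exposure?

Aperture: f/8 → f/11 → f/16 — 2 stops narrower (darker).
ISO: 100 → 200 → 400 → 800 → 1600 → 3200 — 5 stops higher (brighter).
Net change so far: 3 stops brighter. Offset with the shutter speed: 1/1000 → 1/2000 → 1/4000 → 1/8000.

1/8000s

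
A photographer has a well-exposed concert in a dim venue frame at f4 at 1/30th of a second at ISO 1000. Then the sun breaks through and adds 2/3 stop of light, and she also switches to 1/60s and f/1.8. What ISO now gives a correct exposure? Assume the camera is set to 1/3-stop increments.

ISO 250

Scene light: 2/3 stop brighter.
Shutter speed: 1/30 → 1/40 → 1/50 → 1/60 — 1 stop shorter (darker).
Aperture: f/4 → f/3.5 → f/3.2 → f/2.8 → f/2.5 → f/2.2 → f/2 → f/1.8 — 2 1/3 stops larger aperture (brighter).
Net so far: 2 stops brighter. ISO: 1000 → 800 → 640 → 500 → 400 → 320 → 250.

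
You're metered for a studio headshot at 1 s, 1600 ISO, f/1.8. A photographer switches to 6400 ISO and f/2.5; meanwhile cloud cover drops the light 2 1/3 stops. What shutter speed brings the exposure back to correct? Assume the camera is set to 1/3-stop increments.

Scene light: 2 1/3 stops darker.
ISO: 1600 → 2000 → 2500 → 3200 → 4000 → 5000 → 6400 — 2 stops raised (brighter).
Aperture: f/1.8 → f/2 → f/2.2 → f/2.5 — 1 stop stopped down (darker).
Net so far: 1 1/3 stops darker. Shutter speed: 1 → 1.3 → 1.6 → 2 → 2.5.

2.5 s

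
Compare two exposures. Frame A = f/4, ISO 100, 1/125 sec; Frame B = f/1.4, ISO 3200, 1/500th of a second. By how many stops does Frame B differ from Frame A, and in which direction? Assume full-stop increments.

6 stops brighter

Aperture: f/4 → f/2.8 → f/2 → f/1.4 — 3 stops larger aperture (brighter).
Shutter speed: 1/125 → 1/250 → 1/500 — 2 stops shorter (darker).
ISO: 100 → 200 → 400 → 800 → 1600 → 3200 — 5 stops higher (brighter).
Net: +3 −2 +5 = +6 stops.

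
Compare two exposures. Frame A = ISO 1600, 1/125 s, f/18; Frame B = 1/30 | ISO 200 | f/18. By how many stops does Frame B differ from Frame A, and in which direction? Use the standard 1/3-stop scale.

Aperture: unchanged.
Shutter speed: 1/125 → 1/100 → 1/80 → 1/60 → 1/50 → 1/40 → 1/30 — 2 stops longer (brighter).
ISO: 1600 → 1250 → 1000 → 800 → 640 → 500 → 400 → 320 → 250 → 200 — 3 stops dropped (darker).
Net: +2 −3 = −1 stop.

1 stop darker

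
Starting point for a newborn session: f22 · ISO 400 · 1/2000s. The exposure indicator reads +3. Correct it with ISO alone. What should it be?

Overexposed by 3 stops → need 3 stops darker.
ISO: 400 → 200 → 100 → 50.

ISO 50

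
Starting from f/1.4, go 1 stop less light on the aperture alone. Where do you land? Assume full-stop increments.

Aperture: f/1.4 → f/2 — 1 stop narrower (darker).

f/2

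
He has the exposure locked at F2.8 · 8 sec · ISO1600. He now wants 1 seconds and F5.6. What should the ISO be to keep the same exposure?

ISO 51200

Shutter speed: 8 → 4 → 2 → 1 — 3 stops faster (darker).
Aperture: f/2.8 → f/4 → f/5.6 — 2 stops smaller aperture (darker).
Net change so far: 5 stops darker. Offset with the ISO: 1600 → 3200 → 6400 → 12800 → 25600 → 51200.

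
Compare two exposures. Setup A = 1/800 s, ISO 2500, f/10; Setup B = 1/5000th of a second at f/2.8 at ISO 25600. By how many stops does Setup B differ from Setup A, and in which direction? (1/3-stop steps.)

Aperture: f/10 → f/9 → f/8 → f/7.1 → f/6.3 → f/5.6 → f/5 → f/4.5 → f/4 → f/3.5 → f/3.2 → f/2.8 — 3 2/3 stops larger aperture (brighter).
Shutter speed: 1/800 → 1/1000 → 1/1250 → 1/1600 → 1/2000 → 1/2500 → 1/3200 → 1/4000 → 1/5000 — 2 2/3 stops shorter (darker).
ISO: 2500 → 3200 → 4000 → 5000 → 6400 → 8000 → 10000 → 12800 → 16000 → 20000 → 25600 — 3 1/3 stops raised (brighter).
Net: +3 2/3 −2 2/3 +3 1/3 = +4 1/3 stops.

4 1/3 stops brighter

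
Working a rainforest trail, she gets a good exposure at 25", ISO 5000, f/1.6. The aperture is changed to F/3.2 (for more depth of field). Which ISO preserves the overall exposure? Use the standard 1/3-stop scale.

Aperture: f/1.6 → f/1.8 → f/2 → f/2.2 → f/2.5 → f/2.8 → f/3.2 — 2 stops narrower (darker).
Need 2 stops brighter from the ISO: 5000 → 6400 → 8000 → 10000 → 12800 → 16000 → 20000.

ISO 20000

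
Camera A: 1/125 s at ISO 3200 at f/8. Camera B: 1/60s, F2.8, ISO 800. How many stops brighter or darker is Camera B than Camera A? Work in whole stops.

Aperture: f/8 → f/5.6 → f/4 → f/2.8 — 3 stops opened up (brighter).
Shutter speed: 1/125 → 1/60 — 1 stop slower (brighter).
ISO: 3200 → 1600 → 800 — 2 stops dropped (darker).
Net: +3 +1 −2 = +2 stops.

2 stops brighter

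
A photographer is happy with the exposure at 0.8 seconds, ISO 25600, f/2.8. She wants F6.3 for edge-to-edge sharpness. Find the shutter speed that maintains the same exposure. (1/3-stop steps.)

Aperture: f/2.8 → f/3.2 → f/3.5 → f/4 → f/4.5 → f/5 → f/5.6 → f/6.3 — 2 1/3 stops narrower (darker).
Need 2 1/3 stops brighter from the shutter speed: 0.8 → 1 → 1.3 → 1.6 → 2 → 2.5 → 3.2 → 4.

4 s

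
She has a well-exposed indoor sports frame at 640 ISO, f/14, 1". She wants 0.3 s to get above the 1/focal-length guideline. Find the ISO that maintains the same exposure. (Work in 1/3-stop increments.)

ISO 2000

Shutter speed: 1 → 0.8 → 0.6 → 0.5 → 0.4 → 0.3 — 1 2/3 stops faster (darker).
Need 1 2/3 stops brighter from the ISO: 640 → 800 → 1000 → 1250 → 1600 → 2000.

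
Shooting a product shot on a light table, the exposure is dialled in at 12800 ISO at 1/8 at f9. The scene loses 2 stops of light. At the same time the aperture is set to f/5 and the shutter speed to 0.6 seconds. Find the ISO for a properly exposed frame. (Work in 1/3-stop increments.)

ISO 3200

Scene light: 2 stops darker.
Aperture: f/9 → f/8 → f/7.1 → f/6.3 → f/5.6 → f/5 — 1 2/3 stops larger aperture (brighter).
Shutter speed: 1/8 → 1/6 → 1/5 → 1/4 → 0.3 → 0.4 → 0.5 → 0.6 — 2 1/3 stops longer (brighter).
Net so far: 2 stops brighter. ISO: 12800 → 10000 → 8000 → 6400 → 5000 → 4000 → 3200.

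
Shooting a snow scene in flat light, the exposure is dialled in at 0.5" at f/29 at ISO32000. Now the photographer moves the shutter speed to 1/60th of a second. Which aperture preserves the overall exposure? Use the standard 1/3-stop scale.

Shutter speed: 0.5 → 0.4 → 0.3 → 1/4 → 1/5 → 1/6 → 1/8 → 1/10 → 1/13 → 1/15 → 1/20 → 1/25 → 1/30 → 1/40 → 1/50 → 1/60 — 5 stops shorter (darker).
Need 5 stops brighter from the aperture: f/29 → f/25 → f/22 → f/20 → f/18 → f/16 → f/14 → f/13 → f/11 → f/10 → f/9 → f/8 → f/7.1 → f/6.3 → f/5.6 → f/5.

f/5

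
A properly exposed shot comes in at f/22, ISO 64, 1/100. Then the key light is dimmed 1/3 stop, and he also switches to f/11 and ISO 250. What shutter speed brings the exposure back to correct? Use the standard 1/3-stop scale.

1/1250s

Scene light: 1/3 stop darker.
Aperture: f/22 → f/20 → f/18 → f/16 → f/14 → f/13 → f/11 — 2 stops larger aperture (brighter).
ISO: 64 → 80 → 100 → 125 → 160 → 200 → 250 — 2 stops higher (brighter).
Net so far: 3 2/3 stops brighter. Shutter speed: 1/100 → 1/125 → 1/160 → 1/200 → 1/250 → 1/320 → 1/400 → 1/500 → 1/640 → 1/800 → 1/1000 → 1/1250.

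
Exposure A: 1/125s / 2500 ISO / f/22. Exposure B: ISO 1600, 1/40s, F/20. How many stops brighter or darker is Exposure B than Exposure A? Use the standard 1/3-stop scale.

Aperture: f/22 → f/20 — 1/3 stop wider (brighter).
Shutter speed: 1/125 → 1/100 → 1/80 → 1/60 → 1/50 → 1/40 — 1 2/3 stops longer (brighter).
ISO: 2500 → 2000 → 1600 — 2/3 stop dropped (darker).
Net: +1/3 +1 2/3 −2/3 = +1 1/3 stops.

1 1/3 stops brighter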